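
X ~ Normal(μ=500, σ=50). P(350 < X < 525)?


z₁=(350-500)/50=-3.0, z₂=(525-500)/50=0.5
P = Φ(0.5) - Φ(-3.0) = 0.691462 - 0.001350 = 0.690112 ≈ 0.6901

P(350 < X < 525) ≈ 0.6901


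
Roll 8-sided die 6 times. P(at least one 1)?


P(no 1)^6 = (7/8)^6 = 117649/262144
P(≥1) = 1 - 117649/262144 = 144495/262144

P = 144495/262144 ≈ 55.12%


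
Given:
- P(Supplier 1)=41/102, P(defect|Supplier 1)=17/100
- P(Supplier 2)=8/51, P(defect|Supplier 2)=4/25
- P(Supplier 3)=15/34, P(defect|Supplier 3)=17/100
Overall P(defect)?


P(B) = Σ P(B|Aᵢ)×P(Aᵢ)
  17/100×41/102 = 41/600
  4/25×8/51 = 32/1275
  17/100×15/34 = 3/40
Sum = 859/5100

P(defect) = 859/5100 ≈ 16.84%


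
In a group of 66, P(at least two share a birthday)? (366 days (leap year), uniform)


P(all different) = Π(366-i)/366 for i=0..65
= 0.001939
P(match) = 1 - 0.001939 = 0.998061

P ≈ 0.9981 ≈ 99.81%


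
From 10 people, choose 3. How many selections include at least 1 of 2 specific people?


Complement: C(10,3) - C(8,3) = 120 - 56 = 64

64


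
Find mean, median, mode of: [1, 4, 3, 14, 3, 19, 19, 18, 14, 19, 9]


Sorted: [1, 3, 3, 4, 9, 14, 14, 18, 19, 19, 19]
Mean = 123/11
Median = 14
Freq: {1: 1, 4: 1, 3: 2, 14: 2, 19: 3, 18: 1, 9: 1}
Mode: [19]

Mean=123/11, Median=14, Mode=19


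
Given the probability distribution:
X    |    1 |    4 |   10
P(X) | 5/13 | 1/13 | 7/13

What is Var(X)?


E[X] = 79/13
E[X²] = 721/13
Var(X) = E[X²] - (E[X])² = 721/13 - 6241/169 = 3132/169

Var(X) = 3132/169 ≈ 18.5325


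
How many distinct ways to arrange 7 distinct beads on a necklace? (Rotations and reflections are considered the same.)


Free circular arrangements: rotations and reflections both identified.
(n-1)!/2 = 6!/2 = 720/2 = 360

360


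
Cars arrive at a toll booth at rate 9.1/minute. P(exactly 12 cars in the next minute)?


Poisson(λ=9.1): P(X=12) = e^(-λ)×λ^k/k!
= e^(-9.1) × 9.1^12 / 12!
≈ 0.0001116658085 × 322475487414 / 479001600 ≈ 0.075176

P(X=12) ≈ 0.075176 ≈ 7.52%


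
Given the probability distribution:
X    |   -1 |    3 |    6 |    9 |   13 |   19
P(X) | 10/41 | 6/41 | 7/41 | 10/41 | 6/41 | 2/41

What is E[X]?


E[X] = Σ x·P(X=x)
= (-1)×(10/41) + (3)×(6/41) + (6)×(7/41) + (9)×(10/41) + (13)×(6/41) + (19)×(2/41)
= 256/41

E[X] = 256/41


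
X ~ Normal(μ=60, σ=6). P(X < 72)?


z = (72-60)/6 = 2.0
P(Z < 2.0) = 0.9772

P(X < 72) ≈ 0.9772


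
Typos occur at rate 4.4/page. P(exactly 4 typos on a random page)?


Poisson(λ=4.4): P(X=4) = e^(-λ)×λ^k/k!
= e^(-4.4) × 4.4^4 / 4!
≈ 0.0122773399 × 374.8096 / 24 ≈ 0.191736

P(X=4) ≈ 0.191736 ≈ 19.17%


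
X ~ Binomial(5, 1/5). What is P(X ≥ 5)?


P(X ≥ 5) = Σ P(X=i) for i=5..5
P(X=5) = 1/3125
Sum = 1/3125

P(X ≥ 5) = 1/3125 ≈ 0.03%


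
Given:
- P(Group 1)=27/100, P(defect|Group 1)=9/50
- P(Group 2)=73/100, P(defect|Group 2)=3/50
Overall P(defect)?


P(B) = Σ P(B|Aᵢ)×P(Aᵢ)
  9/50×27/100 = 243/5000
  3/50×73/100 = 219/5000
Sum = 231/2500

P(defect) = 231/2500 ≈ 9.24%


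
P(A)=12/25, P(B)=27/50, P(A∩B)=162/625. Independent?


P(A)×P(B) = 162/625
P(A∩B) = 162/625
Equal ✓ → Independent

Yes, independent


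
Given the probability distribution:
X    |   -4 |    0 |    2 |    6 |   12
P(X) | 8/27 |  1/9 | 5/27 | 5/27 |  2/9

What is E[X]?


E[X] = Σ x·P(X=x)
= (-4)×(8/27) + (0)×(1/9) + (2)×(5/27) + (6)×(5/27) + (12)×(2/9)
= 80/27

E[X] = 80/27


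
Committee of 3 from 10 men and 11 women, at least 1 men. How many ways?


Count by #men:
  1M,2W: C(10,1)×C(11,2)=550
  2M,1W: C(10,2)×C(11,1)=495
  3M,0W: C(10,3)×C(11,0)=120
Total = 1165

1165


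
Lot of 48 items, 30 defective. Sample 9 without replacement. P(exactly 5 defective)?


Hypergeometric: C(30,5)×C(18,4)/C(48,9)
= 142506×3060/1677106640 = 10901709/41927666

P(X=5) = 10901709/41927666 ≈ 26.00%


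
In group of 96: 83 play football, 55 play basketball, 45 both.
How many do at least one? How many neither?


|A∪B| = 83+55-45 = 93
Neither = 96-93 = 3

At least one: 93; Neither: 3


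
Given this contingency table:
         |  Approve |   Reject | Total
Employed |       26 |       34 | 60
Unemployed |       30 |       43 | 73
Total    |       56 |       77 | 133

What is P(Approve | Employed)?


P(Approve | Employed) = 26/(26+34) = 26/60 = 13/30

P(Approve|Employed) = 13/30 ≈ 43.33%


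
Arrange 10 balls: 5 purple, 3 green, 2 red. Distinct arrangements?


10!/(5!×3!×2!) = 2520

2520


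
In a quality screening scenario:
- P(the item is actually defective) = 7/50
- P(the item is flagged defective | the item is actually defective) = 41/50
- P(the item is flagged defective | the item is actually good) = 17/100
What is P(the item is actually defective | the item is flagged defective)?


Using Bayes' theorem:
P(A|B) = P(B|A)·P(A) / P(B)

P(the item is flagged defective) = 41/50 × 7/50 + 17/100 × 43/50
= 287/2500 + 731/5000 = 261/1000

P(the item is actually defective|the item is flagged defective) = (287/2500) / (261/1000) = 574/1305

P(the item is actually defective|the item is flagged defective) = 574/1305 ≈ 43.98%


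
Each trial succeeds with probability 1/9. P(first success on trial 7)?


Geometric: P(X=7) = (1-p)^(k-1)×p = (8/9)^6×1/9 = 262144/4782969

P(X=7) = 262144/4782969 ≈ 5.48%


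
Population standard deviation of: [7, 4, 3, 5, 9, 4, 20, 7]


Mean = 59/8
  (7-59/8)²=9/64
  (4-59/8)²=729/64
  (3-59/8)²=1225/64
  (5-59/8)²=361/64
  (9-59/8)²=169/64
  (4-59/8)²=729/64
  (20-59/8)²=10201/64
  (7-59/8)²=9/64
Σ(x-μ)² = 1679/8
σ² = (1679/8)/8 = 1679/64

σ = √(1679/64) ≈ 5.1220


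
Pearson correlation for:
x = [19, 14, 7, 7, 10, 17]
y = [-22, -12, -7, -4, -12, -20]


n=6, Σx=74, Σy=-77, Σxy=-1123, Σx²=1044, Σy²=1237
r = (6×(-1123) - 74×(-77))/√((6×1044 - 74²)(6×1237 - (-77)²))
= -1040/√(788×1493) = -1040/√1176484 ≈ -1040/1084.6585 ≈ -0.9588

r ≈ -0.9588


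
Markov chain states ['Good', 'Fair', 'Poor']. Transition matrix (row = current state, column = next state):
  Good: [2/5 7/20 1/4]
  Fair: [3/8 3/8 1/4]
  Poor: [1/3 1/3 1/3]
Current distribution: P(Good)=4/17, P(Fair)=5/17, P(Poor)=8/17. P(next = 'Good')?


P(next=Good) = Σᵢ P(now=i)×P(i→Good)
= 4/17×2/5 + 5/17×3/8 + 8/17×1/3
= 8/85 + 15/136 + 8/51 = 737/2040

P = 737/2040 ≈ 0.3613


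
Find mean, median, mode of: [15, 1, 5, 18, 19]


Sorted: [1, 5, 15, 18, 19]
Mean = 58/5
Median = 15
Freq: {15: 1, 1: 1, 5: 1, 18: 1, 19: 1}
Mode: No mode

Mean=58/5, Median=15, Mode=No mode


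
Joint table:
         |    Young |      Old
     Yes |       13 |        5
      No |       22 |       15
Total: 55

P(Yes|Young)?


P(Yes|Young) = 13/(13+22) = 13/35

P = 13/35 ≈ 37.14%


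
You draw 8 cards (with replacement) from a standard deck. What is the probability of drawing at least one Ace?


P(not a Ace) = 48/52 = 12/13
P(none in 8 draws) = (12/13)^8 = 429981696/815730721
P(≥1 Ace) = 1 - 429981696/815730721 = 385749025/815730721

P = 385749025/815730721 ≈ 47.29%


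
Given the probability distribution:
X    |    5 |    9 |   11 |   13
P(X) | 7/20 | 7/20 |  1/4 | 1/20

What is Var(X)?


E[X] = 83/10
E[X²] = 379/5
Var(X) = E[X²] - (E[X])² = 379/5 - 6889/100 = 691/100

Var(X) = 691/100 ≈ 6.9100


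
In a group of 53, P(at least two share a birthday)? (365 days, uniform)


P(all different) = Π(365-i)/365 for i=0..52
= 0.018862
P(match) = 1 - 0.018862 = 0.981138

P ≈ 0.9811 ≈ 98.11%


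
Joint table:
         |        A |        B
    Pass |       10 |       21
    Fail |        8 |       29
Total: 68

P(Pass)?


P(Pass) = (10+21)/68 = 31/68

P(Pass) = 31/68 ≈ 45.59%


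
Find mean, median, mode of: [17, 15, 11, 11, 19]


Sorted: [11, 11, 15, 17, 19]
Mean = 73/5
Median = 15
Freq: {17: 1, 15: 1, 11: 2, 19: 1}
Mode: [11]

Mean=73/5, Median=15, Mode=11


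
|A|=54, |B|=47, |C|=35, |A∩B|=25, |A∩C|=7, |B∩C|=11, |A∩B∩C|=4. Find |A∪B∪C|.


|A∪B∪C| = 54+47+35-25-7-11+4 = 97

|A∪B∪C| = 97


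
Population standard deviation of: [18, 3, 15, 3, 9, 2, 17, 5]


Mean = 72/8 = 9
  (18-9)²=81
  (3-9)²=36
  (15-9)²=36
  (3-9)²=36
  (9-9)²=0
  (2-9)²=49
  (17-9)²=64
  (5-9)²=16
Σ(x-μ)² = 318
σ² = 318/8 = 159/4

σ = √(159/4) ≈ 6.3048


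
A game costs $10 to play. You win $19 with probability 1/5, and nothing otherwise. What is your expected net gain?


E[gain] = (19-10)×1/5 + (-10)×4/5
= 9/5 - 8 = -31/5

Expected net gain = $-31/5 ≈ $-6.20


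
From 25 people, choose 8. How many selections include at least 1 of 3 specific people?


Complement: C(25,8) - C(22,8) = 1081575 - 319770 = 761805

761805


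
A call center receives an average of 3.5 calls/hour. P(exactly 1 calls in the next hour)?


Poisson(λ=3.5): P(X=1) = e^(-λ)×λ^k/k!
= e^(-3.5) × 3.5^1 / 1!
≈ 0.03019738342 × 3.5 / 1 ≈ 0.105691

P(X=1) ≈ 0.105691 ≈ 10.57%


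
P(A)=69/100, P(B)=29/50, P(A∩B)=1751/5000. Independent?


P(A)×P(B) = 2001/5000
P(A∩B) = 1751/5000
Not equal → NOT independent

No, not independent


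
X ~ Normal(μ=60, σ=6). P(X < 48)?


z = (48-60)/6 = -2.0
P(Z < -2.0) = 0.0228

P(X < 48) ≈ 0.0228


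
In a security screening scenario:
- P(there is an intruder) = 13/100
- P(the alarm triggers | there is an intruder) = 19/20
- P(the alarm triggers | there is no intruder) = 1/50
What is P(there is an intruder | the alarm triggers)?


Using Bayes' theorem:
P(A|B) = P(B|A)·P(A) / P(B)

P(the alarm triggers) = 19/20 × 13/100 + 1/50 × 87/100
= 247/2000 + 87/5000 = 1409/10000

P(there is an intruder|the alarm triggers) = (247/2000) / (1409/10000) = 1235/1409

P(there is an intruder|the alarm triggers) = 1235/1409 ≈ 87.65%


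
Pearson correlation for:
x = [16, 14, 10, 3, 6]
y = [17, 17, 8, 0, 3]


n=5, Σx=49, Σy=45, Σxy=608, Σx²=597, Σy²=651
r = (5×608 - 49×45)/√((5×597 - 49²)(5×651 - 45²))
= 835/√(584×1230) = 835/√718320 ≈ 835/847.5376 ≈ 0.9852

r ≈ 0.9852


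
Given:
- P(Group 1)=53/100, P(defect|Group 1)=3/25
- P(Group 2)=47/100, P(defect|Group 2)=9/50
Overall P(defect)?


P(B) = Σ P(B|Aᵢ)×P(Aᵢ)
  3/25×53/100 = 159/2500
  9/50×47/100 = 423/5000
Sum = 741/5000

P(defect) = 741/5000 ≈ 14.82%


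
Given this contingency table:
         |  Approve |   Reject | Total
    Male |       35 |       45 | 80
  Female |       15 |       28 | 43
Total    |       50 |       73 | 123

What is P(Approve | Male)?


P(Approve | Male) = 35/(35+45) = 35/80 = 7/16

P(Approve|Male) = 7/16 ≈ 43.75%


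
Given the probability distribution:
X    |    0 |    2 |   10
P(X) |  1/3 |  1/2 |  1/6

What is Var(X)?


E[X] = 8/3
E[X²] = 56/3
Var(X) = E[X²] - (E[X])² = 56/3 - 64/9 = 104/9

Var(X) = 104/9 ≈ 11.5556


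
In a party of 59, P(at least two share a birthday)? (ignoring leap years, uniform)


P(all different) = Π(365-i)/365 for i=0..58
= 0.007011
P(match) = 1 - 0.007011 = 0.992989

P ≈ 0.9930 ≈ 99.30%


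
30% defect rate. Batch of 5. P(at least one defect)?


P(all good) = (7/10)^5 = 16807/100000
P(≥1 defect) = 83193/100000

P = 83193/100000 ≈ 83.19%


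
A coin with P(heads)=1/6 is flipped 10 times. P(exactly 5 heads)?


Binomial: P(X=5) = C(10,5)×p^5×(1-p)^5
= 252 × 1/7776 × 3125/7776 = 21875/1679616

P(X=5) = 21875/1679616 ≈ 1.30%


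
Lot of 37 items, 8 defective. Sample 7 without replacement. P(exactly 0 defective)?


Hypergeometric: C(8,0)×C(29,7)/C(37,7)
= 1×1560780/10295472 = 130065/857956

P(X=0) = 130065/857956 ≈ 15.16%


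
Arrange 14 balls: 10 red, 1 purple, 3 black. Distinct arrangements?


14!/(10!×1!×3!) = 4004

4004


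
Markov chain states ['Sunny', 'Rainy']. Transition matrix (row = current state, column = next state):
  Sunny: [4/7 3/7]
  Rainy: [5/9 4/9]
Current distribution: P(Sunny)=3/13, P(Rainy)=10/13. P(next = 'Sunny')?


P(next=Sunny) = Σᵢ P(now=i)×P(i→Sunny)
= 3/13×4/7 + 10/13×5/9
= 12/91 + 50/117 = 458/819

P = 458/819 ≈ 0.5592


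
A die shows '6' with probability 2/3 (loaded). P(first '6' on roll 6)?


Geometric: P(X=6) = (1-p)^(k-1)×p = (1/3)^5×2/3 = 2/729

P(X=6) = 2/729 ≈ 0.27%


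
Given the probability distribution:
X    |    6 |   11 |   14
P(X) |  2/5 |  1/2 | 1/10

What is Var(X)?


E[X] = 93/10
E[X²] = 189/2
Var(X) = E[X²] - (E[X])² = 189/2 - 8649/100 = 801/100

Var(X) = 801/100 ≈ 8.0100


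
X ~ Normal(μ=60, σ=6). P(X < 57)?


z = (57-60)/6 = -0.5
P(Z < -0.5) = 0.3085

P(X < 57) ≈ 0.3085


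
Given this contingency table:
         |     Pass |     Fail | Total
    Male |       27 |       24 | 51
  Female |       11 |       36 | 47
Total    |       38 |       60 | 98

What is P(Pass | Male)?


P(Pass | Male) = 27/(27+24) = 27/51 = 9/17

P(Pass|Male) = 9/17 ≈ 52.94%


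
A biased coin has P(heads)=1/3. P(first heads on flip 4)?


Geometric: P(X=4) = (1-p)^(k-1)×p = (2/3)^3×1/3 = 8/81

P(X=4) = 8/81 ≈ 9.88%


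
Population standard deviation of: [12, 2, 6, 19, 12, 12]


Mean = 63/6 = 21/2
  (12-21/2)²=9/4
  (2-21/2)²=289/4
  (6-21/2)²=81/4
  (19-21/2)²=289/4
  (12-21/2)²=9/4
  (12-21/2)²=9/4
Σ(x-μ)² = 343/2
σ² = (343/2)/6 = 343/12

σ = √(343/12) ≈ 5.3463


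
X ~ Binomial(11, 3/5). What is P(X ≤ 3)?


P(X ≤ 3) = Σ P(X=i) for i=0..3
P(X=0) = 2048/48828125
P(X=1) = 33792/48828125
P(X=2) = 50688/9765625
P(X=3) = 228096/9765625
Sum = 285952/9765625

P(X ≤ 3) = 285952/9765625 ≈ 2.93%


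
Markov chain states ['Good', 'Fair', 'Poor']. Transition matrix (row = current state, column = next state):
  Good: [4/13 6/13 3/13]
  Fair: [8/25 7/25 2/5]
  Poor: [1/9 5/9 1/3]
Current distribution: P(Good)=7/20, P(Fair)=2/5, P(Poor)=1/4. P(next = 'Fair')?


P(next=Fair) = Σᵢ P(now=i)×P(i→Fair)
= 7/20×6/13 + 2/5×7/25 + 1/4×5/9
= 21/130 + 14/125 + 5/36 = 24127/58500

P = 24127/58500 ≈ 0.4124


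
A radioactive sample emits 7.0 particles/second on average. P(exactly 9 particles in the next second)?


Poisson(λ=7.0): P(X=9) = e^(-λ)×λ^k/k!
= e^(-7.0) × 7.0^9 / 9!
≈ 0.0009118819656 × 40353607 / 362880 ≈ 0.101405

P(X=9) ≈ 0.101405 ≈ 10.14%


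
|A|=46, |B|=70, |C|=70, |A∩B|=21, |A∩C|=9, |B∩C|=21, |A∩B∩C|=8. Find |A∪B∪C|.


|A∪B∪C| = 46+70+70-21-9-21+8 = 143

|A∪B∪C| = 143


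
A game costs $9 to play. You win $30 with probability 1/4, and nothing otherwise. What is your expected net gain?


E[gain] = (30-9)×1/4 + (-9)×3/4
= 21/4 - 27/4 = -3/2

Expected net gain = $-3/2 ≈ $-1.50


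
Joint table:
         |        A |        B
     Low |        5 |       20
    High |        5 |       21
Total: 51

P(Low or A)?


P(Low∨A) = P(Low) + P(A) - P(Low∧A)
= (25 + 10 - 5)/51 = 30/51 = 10/17

P = 10/17 ≈ 58.82%


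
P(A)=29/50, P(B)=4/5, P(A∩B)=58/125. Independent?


P(A)×P(B) = 58/125
P(A∩B) = 58/125
Equal ✓ → Independent

Yes, independent


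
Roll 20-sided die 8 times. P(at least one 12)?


P(no 12)^8 = (19/20)^8 = 16983563041/25600000000
P(≥1) = 1 - 16983563041/25600000000 = 8616436959/25600000000

P = 8616436959/25600000000 ≈ 33.66%


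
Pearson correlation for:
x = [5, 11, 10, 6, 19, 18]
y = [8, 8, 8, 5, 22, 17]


n=6, Σx=69, Σy=68, Σxy=962, Σx²=967, Σy²=990
r = (6×962 - 69×68)/√((6×967 - 69²)(6×990 - 68²))
= 1080/√(1041×1316) = 1080/√1369956 ≈ 1080/1170.4512 ≈ 0.9227

r ≈ 0.9227


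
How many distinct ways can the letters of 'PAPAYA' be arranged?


Letters: 6, freq: {'P': 2, 'A': 3, 'Y': 1}
6!/(2!×3!×1!) = 720/12 = 60

60


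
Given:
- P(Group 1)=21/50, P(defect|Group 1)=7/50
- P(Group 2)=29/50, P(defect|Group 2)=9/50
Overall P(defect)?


P(B) = Σ P(B|Aᵢ)×P(Aᵢ)
  7/50×21/50 = 147/2500
  9/50×29/50 = 261/2500
Sum = 102/625

P(defect) = 102/625 ≈ 16.32%


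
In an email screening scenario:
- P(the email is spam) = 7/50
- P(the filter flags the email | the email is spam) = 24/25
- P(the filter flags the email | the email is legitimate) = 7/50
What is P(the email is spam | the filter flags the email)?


Using Bayes' theorem:
P(A|B) = P(B|A)·P(A) / P(B)

P(the filter flags the email) = 24/25 × 7/50 + 7/50 × 43/50
= 84/625 + 301/2500 = 637/2500

P(the email is spam|the filter flags the email) = (84/625) / (637/2500) = 48/91

P(the email is spam|the filter flags the email) = 48/91 ≈ 52.75%


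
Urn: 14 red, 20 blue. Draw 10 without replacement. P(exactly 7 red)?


Hypergeometric: C(14,7)×C(20,3)/C(34,10)
= 3432×1140/131128140 = 456/15283

P(X=7) = 456/15283 ≈ 2.98%


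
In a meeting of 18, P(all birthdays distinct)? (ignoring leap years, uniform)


P(all different) = Π(365-i)/365 for i=0..17
= (365/365)×(364/365)×...×(348/365)
= 0.653089

P ≈ 0.6531 ≈ 65.31%


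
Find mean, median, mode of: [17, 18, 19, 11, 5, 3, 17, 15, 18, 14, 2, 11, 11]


Sorted: [2, 3, 5, 11, 11, 11, 14, 15, 17, 17, 18, 18, 19]
Mean = 161/13
Median = 14
Freq: {17: 2, 18: 2, 19: 1, 11: 3, 5: 1, 3: 1, 15: 1, 14: 1, 2: 1}
Mode: [11]

Mean=161/13, Median=14, Mode=11


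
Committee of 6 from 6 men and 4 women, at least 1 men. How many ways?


Count by #men:
  2M,4W: C(6,2)×C(4,4)=15
  3M,3W: C(6,3)×C(4,3)=80
  4M,2W: C(6,4)×C(4,2)=90
  5M,1W: C(6,5)×C(4,1)=24
  6M,0W: C(6,6)×C(4,0)=1
Total = 210

210


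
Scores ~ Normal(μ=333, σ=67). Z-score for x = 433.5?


z = (x - μ)/σ = (433.5 - 333)/67 = 1.5

z = 1.5


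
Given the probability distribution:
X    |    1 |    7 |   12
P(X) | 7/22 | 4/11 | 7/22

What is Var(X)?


E[X] = 147/22
E[X²] = 1407/22
Var(X) = E[X²] - (E[X])² = 1407/22 - 21609/484 = 9345/484

Var(X) = 9345/484 ≈ 19.3079


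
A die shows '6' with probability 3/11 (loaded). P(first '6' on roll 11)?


Geometric: P(X=11) = (1-p)^(k-1)×p = (8/11)^10×3/11 = 3221225472/285311670611

P(X=11) = 3221225472/285311670611 ≈ 1.13%


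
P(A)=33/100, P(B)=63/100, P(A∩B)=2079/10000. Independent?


P(A)×P(B) = 2079/10000
P(A∩B) = 2079/10000
Equal ✓ → Independent

Yes, independent


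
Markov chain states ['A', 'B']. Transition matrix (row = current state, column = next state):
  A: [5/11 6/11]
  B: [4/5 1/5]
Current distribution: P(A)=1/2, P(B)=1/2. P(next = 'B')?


P(next=B) = Σᵢ P(now=i)×P(i→B)
= 1/2×6/11 + 1/2×1/5
= 3/11 + 1/10 = 41/110

P = 41/110 ≈ 0.3727


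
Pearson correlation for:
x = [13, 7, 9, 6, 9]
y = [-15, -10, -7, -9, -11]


n=5, Σx=44, Σy=-52, Σxy=-481, Σx²=416, Σy²=576
r = (5×(-481) - 44×(-52))/√((5×416 - 44²)(5×576 - (-52)²))
= -117/√(144×176) = -117/√25344 ≈ -117/159.1980 ≈ -0.7349

r ≈ -0.7349


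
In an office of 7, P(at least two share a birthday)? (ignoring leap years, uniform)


P(all different) = Π(365-i)/365 for i=0..6
= 0.943764
P(match) = 1 - 0.943764 = 0.056236

P ≈ 0.0562 ≈ 5.62%


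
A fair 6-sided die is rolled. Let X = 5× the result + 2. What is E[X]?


E[die] = (1+6)/2 = 7/2
E[X] = 5×7/2 + 2 = 39/2

E[X] = 39/2


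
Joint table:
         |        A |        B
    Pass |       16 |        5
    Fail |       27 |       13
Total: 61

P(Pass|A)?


P(Pass|A) = 16/(16+27) = 16/43

P = 16/43 ≈ 37.21%


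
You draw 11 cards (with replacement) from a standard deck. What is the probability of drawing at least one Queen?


P(not a Queen) = 48/52 = 12/13
P(none in 11 draws) = (12/13)^11 = 743008370688/1792160394037
P(≥1 Queen) = 1 - 743008370688/1792160394037 = 1049152023349/1792160394037

P = 1049152023349/1792160394037 ≈ 58.54%


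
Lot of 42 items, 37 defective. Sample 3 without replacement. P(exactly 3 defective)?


Hypergeometric: C(37,3)×C(5,0)/C(42,3)
= 7770×1/11480 = 111/164

P(X=3) = 111/164 ≈ 67.68%


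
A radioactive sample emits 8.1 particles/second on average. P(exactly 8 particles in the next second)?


Poisson(λ=8.1): P(X=8) = e^(-λ)×λ^k/k!
= e^(-8.1) × 8.1^8 / 8!
≈ 0.0003035391381 × 18530201.8885 / 40320 ≈ 0.139500

P(X=8) ≈ 0.139500 ≈ 13.95%


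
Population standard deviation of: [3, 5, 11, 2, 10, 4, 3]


Mean = 38/7
  (3-38/7)²=289/49
  (5-38/7)²=9/49
  (11-38/7)²=1521/49
  (2-38/7)²=576/49
  (10-38/7)²=1024/49
  (4-38/7)²=100/49
  (3-38/7)²=289/49
Σ(x-μ)² = 544/7
σ² = (544/7)/7 = 544/49

σ = √(544/49) ≈ 3.3320


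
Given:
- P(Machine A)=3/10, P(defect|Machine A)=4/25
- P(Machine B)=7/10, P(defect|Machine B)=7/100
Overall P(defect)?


P(B) = Σ P(B|Aᵢ)×P(Aᵢ)
  4/25×3/10 = 6/125
  7/100×7/10 = 49/1000
Sum = 97/1000

P(defect) = 97/1000 ≈ 9.70%


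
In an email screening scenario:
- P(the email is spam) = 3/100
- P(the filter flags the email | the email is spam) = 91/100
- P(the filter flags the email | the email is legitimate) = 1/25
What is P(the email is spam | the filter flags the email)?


Using Bayes' theorem:
P(A|B) = P(B|A)·P(A) / P(B)

P(the filter flags the email) = 91/100 × 3/100 + 1/25 × 97/100
= 273/10000 + 97/2500 = 661/10000

P(the email is spam|the filter flags the email) = (273/10000) / (661/10000) = 273/661

P(the email is spam|the filter flags the email) = 273/661 ≈ 41.30%


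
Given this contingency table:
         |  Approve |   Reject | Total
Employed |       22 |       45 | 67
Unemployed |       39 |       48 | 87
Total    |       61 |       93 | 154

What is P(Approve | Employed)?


P(Approve | Employed) = 22/(22+45) = 22/67

P(Approve|Employed) = 22/67 ≈ 32.84%


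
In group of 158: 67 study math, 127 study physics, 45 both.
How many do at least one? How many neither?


|A∪B| = 67+127-45 = 149
Neither = 158-149 = 9

At least one: 149; Neither: 9


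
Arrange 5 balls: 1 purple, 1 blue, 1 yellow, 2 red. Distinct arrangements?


5!/(1!×1!×1!×2!) = 60

60


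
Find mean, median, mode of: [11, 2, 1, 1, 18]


Sorted: [1, 1, 2, 11, 18]
Mean = 33/5
Median = 2
Freq: {11: 1, 2: 1, 1: 2, 18: 1}
Mode: [1]

Mean=33/5, Median=2, Mode=1


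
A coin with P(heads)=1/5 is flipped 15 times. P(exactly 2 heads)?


Binomial: P(X=2) = C(15,2)×p^2×(1-p)^13
= 105 × 1/25 × 67108864/1220703125 = 1409286144/6103515625

P(X=2) = 1409286144/6103515625 ≈ 23.09%


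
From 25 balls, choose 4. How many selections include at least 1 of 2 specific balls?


Complement: C(25,4) - C(23,4) = 12650 - 8855 = 3795

3795


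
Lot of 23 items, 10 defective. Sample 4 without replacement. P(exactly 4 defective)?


Hypergeometric: C(10,4)×C(13,0)/C(23,4)
= 210×1/8855 = 6/253

P(X=4) = 6/253 ≈ 2.37%


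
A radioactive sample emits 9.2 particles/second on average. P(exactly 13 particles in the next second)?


Poisson(λ=9.2): P(X=13) = e^(-λ)×λ^k/k!
= e^(-9.2) × 9.2^13 / 13!
≈ 0.0001010394018 × 3.38253076642e+12 / 6227020800 ≈ 0.054885

P(X=13) ≈ 0.054885 ≈ 5.49%


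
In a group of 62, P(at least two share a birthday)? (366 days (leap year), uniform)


P(all different) = Π(366-i)/366 for i=0..61
= 0.004156
P(match) = 1 - 0.004156 = 0.995844

P ≈ 0.9958 ≈ 99.58%


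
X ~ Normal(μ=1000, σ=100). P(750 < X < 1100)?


z₁=(750-1000)/100=-2.5, z₂=(1100-1000)/100=1.0
P = Φ(1.0) - Φ(-2.5) = 0.841345 - 0.006210 = 0.835135 ≈ 0.8351

P(750 < X < 1100) ≈ 0.8351


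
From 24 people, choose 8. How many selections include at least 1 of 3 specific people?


Complement: C(24,8) - C(21,8) = 735471 - 203490 = 531981

531981


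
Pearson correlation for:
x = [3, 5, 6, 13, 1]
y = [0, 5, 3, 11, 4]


n=5, Σx=28, Σy=23, Σxy=190, Σx²=240, Σy²=171
r = (5×190 - 28×23)/√((5×240 - 28²)(5×171 - 23²))
= 306/√(416×326) = 306/√135616 ≈ 306/368.2608 ≈ 0.8309

r ≈ 0.8309


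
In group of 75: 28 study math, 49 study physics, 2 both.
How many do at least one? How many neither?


|A∪B| = 28+49-2 = 75
Neither = 75-75 = 0

At least one: 75; Neither: 0


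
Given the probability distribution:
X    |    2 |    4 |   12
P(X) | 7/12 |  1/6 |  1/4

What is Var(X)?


E[X] = 29/6
E[X²] = 41
Var(X) = E[X²] - (E[X])² = 41 - 841/36 = 635/36

Var(X) = 635/36 ≈ 17.6389


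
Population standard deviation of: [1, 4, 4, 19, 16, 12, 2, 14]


Mean = 72/8 = 9
  (1-9)²=64
  (4-9)²=25
  (4-9)²=25
  (19-9)²=100
  (16-9)²=49
  (12-9)²=9
  (2-9)²=49
  (14-9)²=25
Σ(x-μ)² = 346
σ² = 346/8 = 173/4

σ = √(173/4) ≈ 6.5765


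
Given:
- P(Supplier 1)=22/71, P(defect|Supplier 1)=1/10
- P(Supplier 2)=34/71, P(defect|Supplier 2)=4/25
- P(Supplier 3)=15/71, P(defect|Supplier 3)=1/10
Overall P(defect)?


P(B) = Σ P(B|Aᵢ)×P(Aᵢ)
  1/10×22/71 = 11/355
  4/25×34/71 = 136/1775
  1/10×15/71 = 3/142
Sum = 457/3550

P(defect) = 457/3550 ≈ 12.87%


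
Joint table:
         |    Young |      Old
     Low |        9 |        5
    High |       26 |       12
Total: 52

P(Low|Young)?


P(Low|Young) = 9/(9+26) = 9/35

P = 9/35 ≈ 25.71%


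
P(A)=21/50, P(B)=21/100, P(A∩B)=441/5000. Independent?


P(A)×P(B) = 441/5000
P(A∩B) = 441/5000
Equal ✓ → Independent

Yes, independent


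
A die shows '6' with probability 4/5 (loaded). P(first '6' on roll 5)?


Geometric: P(X=5) = (1-p)^(k-1)×p = (1/5)^4×4/5 = 4/3125

P(X=5) = 4/3125 ≈ 0.13%


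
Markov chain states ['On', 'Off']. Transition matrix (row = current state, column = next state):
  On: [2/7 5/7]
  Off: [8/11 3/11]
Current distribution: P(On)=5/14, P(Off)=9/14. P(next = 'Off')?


P(next=Off) = Σᵢ P(now=i)×P(i→Off)
= 5/14×5/7 + 9/14×3/11
= 25/98 + 27/154 = 232/539

P = 232/539 ≈ 0.4304


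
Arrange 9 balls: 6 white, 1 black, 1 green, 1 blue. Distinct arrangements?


9!/(6!×1!×1!×1!) = 504

504


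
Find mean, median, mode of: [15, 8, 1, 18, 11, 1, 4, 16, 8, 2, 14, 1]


Sorted: [1, 1, 1, 2, 4, 8, 8, 11, 14, 15, 16, 18]
Mean = 99/12 = 33/4
Median = 8
Freq: {15: 1, 8: 2, 1: 3, 18: 1, 11: 1, 4: 1, 16: 1, 2: 1, 14: 1}
Mode: [1]

Mean=33/4, Median=8, Mode=1


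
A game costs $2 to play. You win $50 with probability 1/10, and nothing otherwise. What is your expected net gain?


E[gain] = (50-2)×1/10 + (-2)×9/10
= 24/5 - 9/5 = 3

Expected net gain = $3 ≈ $3.00


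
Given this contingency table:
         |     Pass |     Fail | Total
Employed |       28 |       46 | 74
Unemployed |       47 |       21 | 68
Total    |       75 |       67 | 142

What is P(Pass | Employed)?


P(Pass | Employed) = 28/(28+46) = 28/74 = 14/37

P(Pass|Employed) = 14/37 ≈ 37.84%


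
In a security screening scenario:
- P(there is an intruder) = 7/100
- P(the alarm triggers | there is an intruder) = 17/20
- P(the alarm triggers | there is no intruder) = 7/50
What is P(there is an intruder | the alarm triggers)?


Using Bayes' theorem:
P(A|B) = P(B|A)·P(A) / P(B)

P(the alarm triggers) = 17/20 × 7/100 + 7/50 × 93/100
= 119/2000 + 651/5000 = 1897/10000

P(there is an intruder|the alarm triggers) = (119/2000) / (1897/10000) = 85/271

P(there is an intruder|the alarm triggers) = 85/271 ≈ 31.37%


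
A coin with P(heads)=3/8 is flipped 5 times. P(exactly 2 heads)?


Binomial: P(X=2) = C(5,2)×p^2×(1-p)^3
= 10 × 9/64 × 125/512 = 5625/16384

P(X=2) = 5625/16384 ≈ 34.33%


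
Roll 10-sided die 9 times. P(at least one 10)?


P(no 10)^9 = (9/10)^9 = 387420489/1000000000
P(≥1) = 1 - 387420489/1000000000 = 612579511/1000000000

P = 612579511/1000000000 ≈ 61.26%


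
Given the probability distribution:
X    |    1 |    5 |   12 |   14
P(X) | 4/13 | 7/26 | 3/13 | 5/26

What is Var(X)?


E[X] = 185/26
E[X²] = 2027/26
Var(X) = E[X²] - (E[X])² = 2027/26 - 34225/676 = 18477/676

Var(X) = 18477/676 ≈ 27.3328


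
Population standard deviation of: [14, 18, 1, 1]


Mean = 34/4 = 17/2
  (14-17/2)²=121/4
  (18-17/2)²=361/4
  (1-17/2)²=225/4
  (1-17/2)²=225/4
Σ(x-μ)² = 233
σ² = 233/4

σ = √(233/4) ≈ 7.6322


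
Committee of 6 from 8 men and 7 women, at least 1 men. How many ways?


Count by #men:
  1M,5W: C(8,1)×C(7,5)=168
  2M,4W: C(8,2)×C(7,4)=980
  3M,3W: C(8,3)×C(7,3)=1960
  4M,2W: C(8,4)×C(7,2)=1470
  5M,1W: C(8,5)×C(7,1)=392
  6M,0W: C(8,6)×C(7,0)=28
Total = 4998

4998


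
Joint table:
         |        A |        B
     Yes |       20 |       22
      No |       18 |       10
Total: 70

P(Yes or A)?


P(Yes∨A) = P(Yes) + P(A) - P(Yes∧A)
= (42 + 38 - 20)/70 = 60/70 = 6/7

P = 6/7 ≈ 85.71%


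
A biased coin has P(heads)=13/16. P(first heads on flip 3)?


Geometric: P(X=3) = (1-p)^(k-1)×p = (3/16)^2×13/16 = 117/4096

P(X=3) = 117/4096 ≈ 2.86%


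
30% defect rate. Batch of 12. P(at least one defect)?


P(all good) = (7/10)^12 = 13841287201/1000000000000
P(≥1 defect) = 986158712799/1000000000000

P = 986158712799/1000000000000 ≈ 98.62%


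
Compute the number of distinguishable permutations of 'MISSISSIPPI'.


Letters: 11, freq: {'M': 1, 'I': 4, 'S': 4, 'P': 2}
11!/(1!×4!×4!×2!) = 39916800/1152 = 34650

34650


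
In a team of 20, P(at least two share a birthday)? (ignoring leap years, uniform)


P(all different) = Π(365-i)/365 for i=0..19
= 0.588562
P(match) = 1 - 0.588562 = 0.411438

P ≈ 0.4114 ≈ 41.14%


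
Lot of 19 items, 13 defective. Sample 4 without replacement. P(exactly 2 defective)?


Hypergeometric: C(13,2)×C(6,2)/C(19,4)
= 78×15/3876 = 195/646

P(X=2) = 195/646 ≈ 30.19%


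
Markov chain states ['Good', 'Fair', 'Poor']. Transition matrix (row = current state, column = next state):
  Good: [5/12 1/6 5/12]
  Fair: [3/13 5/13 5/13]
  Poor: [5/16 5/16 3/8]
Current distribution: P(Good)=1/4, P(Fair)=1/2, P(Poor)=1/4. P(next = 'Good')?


P(next=Good) = Σᵢ P(now=i)×P(i→Good)
= 1/4×5/12 + 1/2×3/13 + 1/4×5/16
= 5/48 + 3/26 + 5/64 = 743/2496

P = 743/2496 ≈ 0.2977


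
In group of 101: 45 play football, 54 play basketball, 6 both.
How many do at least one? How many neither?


|A∪B| = 45+54-6 = 93
Neither = 101-93 = 8

At least one: 93; Neither: 8


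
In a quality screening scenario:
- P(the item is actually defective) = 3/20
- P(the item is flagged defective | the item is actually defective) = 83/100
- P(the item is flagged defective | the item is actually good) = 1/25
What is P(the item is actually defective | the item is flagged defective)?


Using Bayes' theorem:
P(A|B) = P(B|A)·P(A) / P(B)

P(the item is flagged defective) = 83/100 × 3/20 + 1/25 × 17/20
= 249/2000 + 17/500 = 317/2000

P(the item is actually defective|the item is flagged defective) = (249/2000) / (317/2000) = 249/317

P(the item is actually defective|the item is flagged defective) = 249/317 ≈ 78.55%


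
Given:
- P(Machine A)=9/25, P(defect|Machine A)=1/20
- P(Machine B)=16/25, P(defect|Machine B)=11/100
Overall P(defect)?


P(B) = Σ P(B|Aᵢ)×P(Aᵢ)
  1/20×9/25 = 9/500
  11/100×16/25 = 44/625
Sum = 221/2500

P(defect) = 221/2500 ≈ 8.84%


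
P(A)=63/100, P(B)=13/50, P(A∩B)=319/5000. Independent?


P(A)×P(B) = 819/5000
P(A∩B) = 319/5000
Not equal → NOT independent

No, not independent


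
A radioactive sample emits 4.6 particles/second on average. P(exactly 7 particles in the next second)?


Poisson(λ=4.6): P(X=7) = e^(-λ)×λ^k/k!
= e^(-4.6) × 4.6^7 / 7!
≈ 0.01005183574 × 43581.7657216 / 5040 ≈ 0.086920

P(X=7) ≈ 0.086920 ≈ 8.69%


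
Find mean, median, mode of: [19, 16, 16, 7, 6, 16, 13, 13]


Sorted: [6, 7, 13, 13, 16, 16, 16, 19]
Mean = 106/8 = 53/4
Median = 29/2
Freq: {19: 1, 16: 3, 7: 1, 6: 1, 13: 2}
Mode: [16]

Mean=53/4, Median=29/2, Mode=16


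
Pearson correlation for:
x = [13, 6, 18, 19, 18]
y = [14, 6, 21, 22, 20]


n=5, Σx=74, Σy=83, Σxy=1374, Σx²=1214, Σy²=1557
r = (5×1374 - 74×83)/√((5×1214 - 74²)(5×1557 - 83²))
= 728/√(594×896) = 728/√532224 ≈ 728/729.5368 ≈ 0.9979

r ≈ 0.9979


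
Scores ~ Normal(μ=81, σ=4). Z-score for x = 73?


z = (x - μ)/σ = (73 - 81)/4 = -2.0

z = -2.0


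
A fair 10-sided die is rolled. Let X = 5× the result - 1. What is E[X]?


E[die] = (1+10)/2 = 11/2
E[X] = 5×11/2 - 1 = 53/2

E[X] = 53/2


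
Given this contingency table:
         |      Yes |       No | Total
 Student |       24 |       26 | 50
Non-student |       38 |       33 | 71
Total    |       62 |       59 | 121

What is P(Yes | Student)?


P(Yes | Student) = 24/(24+26) = 24/50 = 12/25

P(Yes|Student) = 12/25 ≈ 48.00%


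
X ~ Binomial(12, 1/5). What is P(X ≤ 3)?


P(X ≤ 3) = Σ P(X=i) for i=0..3
P(X=0) = 16777216/244140625
P(X=1) = 50331648/244140625
P(X=2) = 69206016/244140625
P(X=3) = 11534336/48828125
Sum = 38797312/48828125

P(X ≤ 3) = 38797312/48828125 ≈ 79.46%


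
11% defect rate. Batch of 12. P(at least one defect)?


P(all good) = (89/100)^12 = 246990403565262140303521/1000000000000000000000000
P(≥1 defect) = 753009596434737859696479/1000000000000000000000000

P = 753009596434737859696479/1000000000000000000000000 ≈ 75.30%


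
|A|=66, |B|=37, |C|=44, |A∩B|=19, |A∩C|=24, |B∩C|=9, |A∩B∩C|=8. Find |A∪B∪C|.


|A∪B∪C| = 66+37+44-19-24-9+8 = 103

|A∪B∪C| = 103


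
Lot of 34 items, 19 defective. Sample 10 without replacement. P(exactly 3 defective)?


Hypergeometric: C(19,3)×C(15,7)/C(34,10)
= 969×6435/131128140 = 171/3596

P(X=3) = 171/3596 ≈ 4.76%


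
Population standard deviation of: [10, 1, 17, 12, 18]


Mean = 58/5
  (10-58/5)²=64/25
  (1-58/5)²=2809/25
  (17-58/5)²=729/25
  (12-58/5)²=4/25
  (18-58/5)²=1024/25
Σ(x-μ)² = 926/5
σ² = (926/5)/5 = 926/25

σ = √(926/25) ≈ 6.0860


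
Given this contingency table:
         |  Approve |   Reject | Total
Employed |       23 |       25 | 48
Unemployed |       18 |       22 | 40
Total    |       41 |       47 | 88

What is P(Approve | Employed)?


P(Approve | Employed) = 23/(23+25) = 23/48

P(Approve|Employed) = 23/48 ≈ 47.92%


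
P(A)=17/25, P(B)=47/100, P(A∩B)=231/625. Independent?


P(A)×P(B) = 799/2500
P(A∩B) = 231/625
Not equal → NOT independent

No, not independent


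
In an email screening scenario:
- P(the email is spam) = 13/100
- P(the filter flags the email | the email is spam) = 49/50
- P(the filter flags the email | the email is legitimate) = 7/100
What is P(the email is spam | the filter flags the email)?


Using Bayes' theorem:
P(A|B) = P(B|A)·P(A) / P(B)

P(the filter flags the email) = 49/50 × 13/100 + 7/100 × 87/100
= 637/5000 + 609/10000 = 1883/10000

P(the email is spam|the filter flags the email) = (637/5000) / (1883/10000) = 182/269

P(the email is spam|the filter flags the email) = 182/269 ≈ 67.66%


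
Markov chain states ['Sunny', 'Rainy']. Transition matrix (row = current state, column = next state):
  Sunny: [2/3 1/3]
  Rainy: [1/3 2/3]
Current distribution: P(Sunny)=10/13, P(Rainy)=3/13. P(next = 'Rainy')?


P(next=Rainy) = Σᵢ P(now=i)×P(i→Rainy)
= 10/13×1/3 + 3/13×2/3
= 10/39 + 2/13 = 16/39

P = 16/39 ≈ 0.4103


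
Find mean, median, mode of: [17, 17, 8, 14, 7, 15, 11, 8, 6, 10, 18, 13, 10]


Sorted: [6, 7, 8, 8, 10, 10, 11, 13, 14, 15, 17, 17, 18]
Mean = 154/13
Median = 11
Freq: {17: 2, 8: 2, 14: 1, 7: 1, 15: 1, 11: 1, 6: 1, 10: 2, 18: 1, 13: 1}
Mode: [8, 10, 17]

Mean=154/13, Median=11, Mode=[8, 10, 17]


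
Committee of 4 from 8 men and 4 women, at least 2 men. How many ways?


Count by #men:
  2M,2W: C(8,2)×C(4,2)=168
  3M,1W: C(8,3)×C(4,1)=224
  4M,0W: C(8,4)×C(4,0)=70
Total = 462

462


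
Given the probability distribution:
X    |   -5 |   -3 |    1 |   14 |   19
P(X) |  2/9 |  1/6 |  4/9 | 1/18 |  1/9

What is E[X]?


E[X] = Σ x·P(X=x)
= (-5)×(2/9) + (-3)×(1/6) + (1)×(4/9) + (14)×(1/18) + (19)×(1/9)
= 31/18

E[X] = 31/18


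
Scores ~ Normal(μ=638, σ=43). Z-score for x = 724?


z = (x - μ)/σ = (724 - 638)/43 = 2.0

z = 2.0


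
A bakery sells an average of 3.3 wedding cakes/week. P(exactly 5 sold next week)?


Poisson(λ=3.3): P(X=5) = e^(-λ)×λ^k/k!
= e^(-3.3) × 3.3^5 / 5!
≈ 0.0368831674 × 391.35393 / 120 ≈ 0.120286

P(X=5) ≈ 0.120286 ≈ 12.03%


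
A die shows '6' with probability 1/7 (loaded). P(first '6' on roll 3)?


Geometric: P(X=3) = (1-p)^(k-1)×p = (6/7)^2×1/7 = 36/343

P(X=3) = 36/343 ≈ 10.50%


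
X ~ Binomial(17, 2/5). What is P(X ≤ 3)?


P(X ≤ 3) = Σ P(X=i) for i=0..3
P(X=0) = 129140163/762939453125
P(X=1) = 1463588514/762939453125
P(X=2) = 7805805408/762939453125
P(X=3) = 5203870272/152587890625
Sum = 7083577089/152587890625

P(X ≤ 3) = 7083577089/152587890625 ≈ 4.64%


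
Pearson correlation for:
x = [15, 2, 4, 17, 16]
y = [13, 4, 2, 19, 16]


n=5, Σx=54, Σy=54, Σxy=790, Σx²=790, Σy²=806
r = (5×790 - 54×54)/√((5×790 - 54²)(5×806 - 54²))
= 1034/√(1034×1114) = 1034/√1151876 ≈ 1034/1073.2549 ≈ 0.9634

r ≈ 0.9634


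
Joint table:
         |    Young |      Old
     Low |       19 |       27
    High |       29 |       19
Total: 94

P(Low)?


P(Low) = (19+27)/94 = 46/94 = 23/47

P(Low) = 23/47 ≈ 48.94%


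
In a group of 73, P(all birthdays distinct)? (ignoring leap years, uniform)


P(all different) = Π(365-i)/365 for i=0..72
= (365/365)×(364/365)×...×(293/365)
= 0.000439

P ≈ 0.0004 ≈ 0.04%


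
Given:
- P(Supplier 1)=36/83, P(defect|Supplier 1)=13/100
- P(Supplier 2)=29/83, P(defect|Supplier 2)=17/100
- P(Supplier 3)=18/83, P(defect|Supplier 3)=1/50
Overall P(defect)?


P(B) = Σ P(B|Aᵢ)×P(Aᵢ)
  13/100×36/83 = 117/2075
  17/100×29/83 = 493/8300
  1/50×18/83 = 9/2075
Sum = 997/8300

P(defect) = 997/8300 ≈ 12.01%


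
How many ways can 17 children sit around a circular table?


Circular arrangements of 17 distinct objects: fix one position to break rotational symmetry.
(n-1)! = 16! = 20922789888000

20922789888000


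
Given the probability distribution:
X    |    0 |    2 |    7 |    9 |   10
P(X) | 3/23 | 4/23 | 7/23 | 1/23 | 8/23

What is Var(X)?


E[X] = 146/23
E[X²] = 1240/23
Var(X) = E[X²] - (E[X])² = 1240/23 - 21316/529 = 7204/529

Var(X) = 7204/529 ≈ 13.6181


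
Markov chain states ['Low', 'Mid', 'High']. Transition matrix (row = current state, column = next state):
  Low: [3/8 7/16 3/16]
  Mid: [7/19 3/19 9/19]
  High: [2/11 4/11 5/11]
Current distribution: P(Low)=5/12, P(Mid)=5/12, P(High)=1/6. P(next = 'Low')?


P(next=Low) = Σᵢ P(now=i)×P(i→Low)
= 5/12×3/8 + 5/12×7/19 + 1/6×2/11
= 5/32 + 35/228 + 1/33 = 6823/20064

P = 6823/20064 ≈ 0.3401


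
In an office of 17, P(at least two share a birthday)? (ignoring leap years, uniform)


P(all different) = Π(365-i)/365 for i=0..16
= 0.684992
P(match) = 1 - 0.684992 = 0.315008

P ≈ 0.3150 ≈ 31.50%


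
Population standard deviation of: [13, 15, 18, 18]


Mean = 64/4 = 16
  (13-16)²=9
  (15-16)²=1
  (18-16)²=4
  (18-16)²=4
Σ(x-μ)² = 18
σ² = 18/4 = 9/2

σ = √(9/2) ≈ 2.1213


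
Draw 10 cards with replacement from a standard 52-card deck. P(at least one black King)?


P(not a black King) = 50/52 = 25/26
P(none in 10 draws) = (25/26)^10 = 95367431640625/141167095653376
P(≥1 black King) = 1 - 95367431640625/141167095653376 = 45799664012751/141167095653376

P = 45799664012751/141167095653376 ≈ 32.44%


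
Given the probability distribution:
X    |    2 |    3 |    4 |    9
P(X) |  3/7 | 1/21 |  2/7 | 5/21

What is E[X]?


E[X] = Σ x·P(X=x)
= (2)×(3/7) + (3)×(1/21) + (4)×(2/7) + (9)×(5/21)
= 30/7

E[X] = 30/7


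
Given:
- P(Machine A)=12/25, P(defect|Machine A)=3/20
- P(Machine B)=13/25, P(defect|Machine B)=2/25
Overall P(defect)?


P(B) = Σ P(B|Aᵢ)×P(Aᵢ)
  3/20×12/25 = 9/125
  2/25×13/25 = 26/625
Sum = 71/625

P(defect) = 71/625 ≈ 11.36%


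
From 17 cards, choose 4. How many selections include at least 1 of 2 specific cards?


Complement: C(17,4) - C(15,4) = 2380 - 1365 = 1015

1015
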